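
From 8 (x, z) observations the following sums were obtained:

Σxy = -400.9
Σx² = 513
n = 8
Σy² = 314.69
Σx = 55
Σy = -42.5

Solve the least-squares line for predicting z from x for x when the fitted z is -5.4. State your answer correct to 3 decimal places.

Sxx = Σx² − (Σx)²/n = 513 − 378.125 = 134.875
Sxy = Σxy − (Σx)(Σy)/n = -400.9 − (-292.1875) = -108.7125
b = Sxy/Sxx = -108.7125/134.875 = -0.806024
a = ȳ − b·x̄ = -5.3125 − (-0.806024)·6.875 = 0.228916
Set a + b·x = -5.4: x = (-5.4 − 0.228916) / (-0.806024) = 6.983558

6.984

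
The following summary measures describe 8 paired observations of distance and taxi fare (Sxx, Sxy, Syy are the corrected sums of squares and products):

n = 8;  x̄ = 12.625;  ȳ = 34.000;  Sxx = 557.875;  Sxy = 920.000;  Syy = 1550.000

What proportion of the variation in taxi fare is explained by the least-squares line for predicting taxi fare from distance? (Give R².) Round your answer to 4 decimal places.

R² = Sxy²/(Sxx·Syy) = (920)²/(557.875·1550) = 0.978830

0.9788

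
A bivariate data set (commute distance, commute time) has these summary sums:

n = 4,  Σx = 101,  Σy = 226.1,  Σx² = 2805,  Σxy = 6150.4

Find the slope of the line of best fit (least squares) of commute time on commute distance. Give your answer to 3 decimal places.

1.733

Sxx = Σx² − (Σx)²/n = 2805 − 2550.25 = 254.75
Sxy = Σxy − (Σx)(Σy)/n = 6150.4 − 5709.025 = 441.375
b = Sxy/Sxx = 441.375/254.75 = 1.732581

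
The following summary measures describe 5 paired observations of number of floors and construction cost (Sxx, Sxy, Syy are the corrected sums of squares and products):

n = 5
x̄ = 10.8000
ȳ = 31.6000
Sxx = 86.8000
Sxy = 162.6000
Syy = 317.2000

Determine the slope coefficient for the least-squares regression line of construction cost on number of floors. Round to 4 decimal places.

1.8733

b = Sxy/Sxx = 162.6/86.8 = 1.873272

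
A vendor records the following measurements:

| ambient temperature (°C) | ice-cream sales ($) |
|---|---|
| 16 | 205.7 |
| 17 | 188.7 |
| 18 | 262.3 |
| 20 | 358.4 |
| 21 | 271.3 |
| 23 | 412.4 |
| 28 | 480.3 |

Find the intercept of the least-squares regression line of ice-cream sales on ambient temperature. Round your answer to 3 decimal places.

-191.510

n = 7, Σx = 143, Σy = 2179.1, Σxy = 47019.4, Σx² = 3023
Sxx = Σx² − (Σx)²/n = 3023 − 2921.285714 = 101.714286
Sxy = Σxy − (Σx)(Σy)/n = 47019.4 − 44515.9 = 2503.5
b = Sxy/Sxx = 2503.5/101.714286 = 24.613062
a = ȳ − b·x̄ = 311.3 − 24.613062·20.428571 = -191.509691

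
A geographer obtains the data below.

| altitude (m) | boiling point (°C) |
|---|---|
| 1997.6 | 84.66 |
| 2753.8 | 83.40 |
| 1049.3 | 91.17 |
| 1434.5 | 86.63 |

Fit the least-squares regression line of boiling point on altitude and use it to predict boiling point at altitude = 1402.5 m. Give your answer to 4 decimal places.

88.1618

n = 4, Σx = 7235.2, Σy = 345.86, Σxy = 618719.152, Σx² = 14732640.94
Sxx = Σx² − (Σx)²/n = 14732640.94 − 13087029.76 = 1645611.18
Sxy = Σxy − (Σx)(Σy)/n = 618719.152 − 625591.568 = -6872.416
b = Sxy/Sxx = -6872.416/1645611.18 = -0.004176
a = ȳ − b·x̄ = 86.465 − (-0.004176)·1808.8 = 94.018927
ŷ(1402.5) = a + b·1402.5 = 94.018927 + (-0.004176)·1402.5 = 88.161794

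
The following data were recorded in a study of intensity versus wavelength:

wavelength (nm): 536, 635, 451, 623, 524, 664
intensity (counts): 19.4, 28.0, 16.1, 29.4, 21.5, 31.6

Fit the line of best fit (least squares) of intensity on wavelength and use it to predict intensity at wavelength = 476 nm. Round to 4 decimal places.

17.2013

n = 6, Σx = 3433, Σy = 146, Σxy = 86004.1, Σx² = 1997523
Sxx = Σx² − (Σx)²/n = 1997523 − 1964248.166667 = 33274.833333
Sxy = Σxy − (Σx)(Σy)/n = 86004.1 − 83536.333333 = 2467.766667
b = Sxy/Sxx = 2467.766667/33274.833333 = 0.074163
a = ȳ − b·x̄ = 24.333333 − 0.074163·572.166667 = -18.100353
ŷ(476) = a + b·476 = -18.100353 + 0.074163·476 = 17.201310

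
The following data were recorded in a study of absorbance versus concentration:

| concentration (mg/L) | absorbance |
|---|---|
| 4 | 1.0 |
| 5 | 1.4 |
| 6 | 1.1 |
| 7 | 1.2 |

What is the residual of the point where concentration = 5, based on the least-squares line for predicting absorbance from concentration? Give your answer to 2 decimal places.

0.24

n = 4, Σx = 22, Σy = 4.7, Σxy = 26, Σx² = 126
Sxx = Σx² − (Σx)²/n = 126 − 121 = 5
Sxy = Σxy − (Σx)(Σy)/n = 26 − 25.85 = 0.15
b = Sxy/Sxx = 0.15/5 = 0.03
a = ȳ − b·x̄ = 1.175 − 0.03·5.5 = 1.01
ŷ(5) = 1.01 + 0.03·5 = 1.16
residual = y − ŷ = 1.4 − 1.16 = 0.24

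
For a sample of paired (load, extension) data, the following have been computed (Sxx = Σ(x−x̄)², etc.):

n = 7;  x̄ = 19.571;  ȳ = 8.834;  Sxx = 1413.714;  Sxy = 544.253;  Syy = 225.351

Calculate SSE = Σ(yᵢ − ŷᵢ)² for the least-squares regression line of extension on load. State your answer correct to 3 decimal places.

15.824

b = Sxy/Sxx = 544.253/1413.714 = 0.384981
SSE = Syy − b·Sxy = 225.351 − 0.384981·544.253 = 15.823947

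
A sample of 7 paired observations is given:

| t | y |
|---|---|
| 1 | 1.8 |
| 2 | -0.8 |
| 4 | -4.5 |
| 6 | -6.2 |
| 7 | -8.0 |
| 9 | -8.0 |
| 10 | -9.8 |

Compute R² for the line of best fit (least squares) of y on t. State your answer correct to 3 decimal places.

n = 7, Σx = 39, Σy = -35.5, Σxy = -281, Σx² = 287, Σy² = 286.61
Sxx = Σx² − (Σx)²/n = 287 − 217.285714 = 69.714286
Sxy = Σxy − (Σx)(Σy)/n = -281 − (-197.785714) = -83.214286
Syy = Σy² − (Σy)²/n = 286.61 − 180.035714 = 106.574286
R² = Sxy²/(Sxx·Syy) = (-83.214286)²/(69.714286·106.574286) = 0.932012

0.932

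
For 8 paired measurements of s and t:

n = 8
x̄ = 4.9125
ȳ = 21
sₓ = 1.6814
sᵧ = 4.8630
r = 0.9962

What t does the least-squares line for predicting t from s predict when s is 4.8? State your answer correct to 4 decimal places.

20.6759

b = r · sᵧ/sₓ = 0.9962 · 4.863/1.6814 = 2.881242
a = ȳ − b·x̄ = 21 − 2.881242·4.9125 = 6.845898
ŷ(4.8) = a + b·4.8 = 6.845898 + 2.881242·4.8 = 20.675860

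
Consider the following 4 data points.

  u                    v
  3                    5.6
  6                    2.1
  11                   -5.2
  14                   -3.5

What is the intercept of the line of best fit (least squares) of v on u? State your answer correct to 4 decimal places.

7.7027

n = 4, Σx = 34, Σy = -1, Σxy = -76.8, Σx² = 362
Sxx = Σx² − (Σx)²/n = 362 − 289 = 73
Sxy = Σxy − (Σx)(Σy)/n = -76.8 − (-8.5) = -68.3
b = Sxy/Sxx = -68.3/73 = -0.935616
a = ȳ − b·x̄ = -0.25 − (-0.935616)·8.5 = 7.702740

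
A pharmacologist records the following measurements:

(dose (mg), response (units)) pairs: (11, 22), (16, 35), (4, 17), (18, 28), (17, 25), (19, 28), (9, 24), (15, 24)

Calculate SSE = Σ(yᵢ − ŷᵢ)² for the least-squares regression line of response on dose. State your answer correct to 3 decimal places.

n = 8, Σx = 109, Σy = 203, Σxy = 2907, Σx² = 1673, Σy² = 5343
Sxx = Σx² − (Σx)²/n = 1673 − 1485.125 = 187.875
Sxy = Σxy − (Σx)(Σy)/n = 2907 − 2765.875 = 141.125
Syy = Σy² − (Σy)²/n = 5343 − 5151.125 = 191.875
b = Sxy/Sxx = 141.125/187.875 = 0.751164
SSE = Syy − b·Sxy = 191.875 − 0.751164·141.125 = 85.866933

85.867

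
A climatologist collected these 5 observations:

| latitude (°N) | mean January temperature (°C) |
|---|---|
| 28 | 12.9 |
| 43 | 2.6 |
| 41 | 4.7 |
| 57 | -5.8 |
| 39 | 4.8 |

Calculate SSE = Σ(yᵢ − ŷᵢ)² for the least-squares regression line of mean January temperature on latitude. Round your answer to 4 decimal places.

1.0134

n = 5, Σx = 208, Σy = 19.2, Σxy = 522.3, Σx² = 9084, Σy² = 251.94
Sxx = Σx² − (Σx)²/n = 9084 − 8652.8 = 431.2
Sxy = Σxy − (Σx)(Σy)/n = 522.3 − 798.72 = -276.42
Syy = Σy² − (Σy)²/n = 251.94 − 73.728 = 178.212
b = Sxy/Sxx = -276.42/431.2 = -0.641048
SSE = Syy − b·Sxy = 178.212 − (-0.641048)·(-276.42) = 1.013446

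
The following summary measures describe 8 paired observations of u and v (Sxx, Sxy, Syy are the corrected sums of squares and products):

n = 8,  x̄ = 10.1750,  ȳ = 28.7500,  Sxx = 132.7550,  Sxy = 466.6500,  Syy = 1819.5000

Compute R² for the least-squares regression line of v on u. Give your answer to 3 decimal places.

R² = Sxy²/(Sxx·Syy) = (466.65)²/(132.755·1819.5) = 0.901529

0.902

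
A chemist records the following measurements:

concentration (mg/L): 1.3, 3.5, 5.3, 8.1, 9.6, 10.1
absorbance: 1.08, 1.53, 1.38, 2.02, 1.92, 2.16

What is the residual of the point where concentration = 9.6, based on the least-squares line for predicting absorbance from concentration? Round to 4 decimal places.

n = 6, Σx = 37.9, Σy = 10.09, Σxy = 70.683, Σx² = 301.81
Sxx = Σx² − (Σx)²/n = 301.81 − 239.401667 = 62.408333
Sxy = Σxy − (Σx)(Σy)/n = 70.683 − 63.735167 = 6.947833
b = Sxy/Sxx = 6.947833/62.408333 = 0.111329
a = ȳ − b·x̄ = 1.681667 − 0.111329·6.316667 = 0.978441
ŷ(9.6) = 0.978441 + 0.111329·9.6 = 2.047196
residual = y − ŷ = 1.92 − 2.047196 = -0.127196

-0.1272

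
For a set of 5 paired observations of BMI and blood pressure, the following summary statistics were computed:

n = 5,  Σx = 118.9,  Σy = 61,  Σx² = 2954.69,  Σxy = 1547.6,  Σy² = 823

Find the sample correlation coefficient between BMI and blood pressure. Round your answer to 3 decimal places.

Sxx = Σx² − (Σx)²/n = 2954.69 − 2827.442 = 127.248
Sxy = Σxy − (Σx)(Σy)/n = 1547.6 − 1450.58 = 97.02
Syy = Σy² − (Σy)²/n = 823 − 744.2 = 78.8
r = Sxy/√(Sxx·Syy) = 97.02/√(10027.1424) = 97.02/100.135620 = 0.968886

0.969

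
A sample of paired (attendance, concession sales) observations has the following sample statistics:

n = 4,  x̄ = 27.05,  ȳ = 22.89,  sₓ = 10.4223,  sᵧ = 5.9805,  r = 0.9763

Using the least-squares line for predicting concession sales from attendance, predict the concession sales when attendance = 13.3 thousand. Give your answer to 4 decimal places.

b = r · sᵧ/sₓ = 0.9763 · 5.9805/10.4223 = 0.560218
a = ȳ − b·x̄ = 22.89 − 0.560218·27.05 = 7.736098
ŷ(13.3) = a + b·13.3 = 7.736098 + 0.560218·13.3 = 15.187000

15.1870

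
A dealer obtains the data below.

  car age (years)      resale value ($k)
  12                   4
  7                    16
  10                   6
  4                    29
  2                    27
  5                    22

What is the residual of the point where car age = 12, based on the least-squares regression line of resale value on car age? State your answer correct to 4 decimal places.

1.1215

n = 6, Σx = 40, Σy = 104, Σxy = 500, Σx² = 338
Sxx = Σx² − (Σx)²/n = 338 − 266.666667 = 71.333333
Sxy = Σxy − (Σx)(Σy)/n = 500 − 693.333333 = -193.333333
b = Sxy/Sxx = -193.333333/71.333333 = -2.710280
a = ȳ − b·x̄ = 17.333333 − (-2.710280)·6.666667 = 35.401869
ŷ(12) = 35.401869 + (-2.710280)·12 = 2.878505
residual = y − ŷ = 4 − 2.878505 = 1.121495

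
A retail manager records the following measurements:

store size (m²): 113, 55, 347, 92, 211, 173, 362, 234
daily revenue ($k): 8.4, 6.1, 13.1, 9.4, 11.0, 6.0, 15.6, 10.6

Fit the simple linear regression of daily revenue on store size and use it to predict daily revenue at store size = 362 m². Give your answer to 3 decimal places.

n = 8, Σx = 1587, Σy = 80.2, Σxy = 18181.8, Σx² = 404917
Sxx = Σx² − (Σx)²/n = 404917 − 314821.125 = 90095.875
Sxy = Σxy − (Σx)(Σy)/n = 18181.8 − 15909.675 = 2272.125
b = Sxy/Sxx = 2272.125/90095.875 = 0.025219
a = ȳ − b·x̄ = 10.025 − 0.025219·198.375 = 5.022187
ŷ(362) = a + b·362 = 5.022187 + 0.025219·362 = 14.151454

14.151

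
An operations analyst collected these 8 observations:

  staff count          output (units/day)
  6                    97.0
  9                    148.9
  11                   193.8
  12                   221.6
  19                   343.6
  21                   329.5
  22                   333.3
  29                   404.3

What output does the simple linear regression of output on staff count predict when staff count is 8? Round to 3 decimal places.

148.981

n = 8, Σx = 129, Σy = 2072, Σxy = 39218.3, Σx² = 2509
Sxx = Σx² − (Σx)²/n = 2509 − 2080.125 = 428.875
Sxy = Σxy − (Σx)(Σy)/n = 39218.3 − 33411 = 5807.3
b = Sxy/Sxx = 5807.3/428.875 = 13.540775
a = ȳ − b·x̄ = 259 − 13.540775·16.125 = 40.654999
ŷ(8) = a + b·8 = 40.654999 + 13.540775·8 = 148.981201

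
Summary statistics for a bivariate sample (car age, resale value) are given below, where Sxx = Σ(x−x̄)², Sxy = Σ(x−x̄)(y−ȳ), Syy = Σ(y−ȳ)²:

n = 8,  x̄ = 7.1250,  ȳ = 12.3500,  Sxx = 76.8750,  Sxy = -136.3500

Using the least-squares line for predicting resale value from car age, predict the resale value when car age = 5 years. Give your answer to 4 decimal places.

16.1190

b = Sxy/Sxx = -136.35/76.875 = -1.773659
a = ȳ − b·x̄ = 12.35 − (-1.773659)·7.125 = 24.987317
ŷ(5) = a + b·5 = 24.987317 + (-1.773659)·5 = 16.119024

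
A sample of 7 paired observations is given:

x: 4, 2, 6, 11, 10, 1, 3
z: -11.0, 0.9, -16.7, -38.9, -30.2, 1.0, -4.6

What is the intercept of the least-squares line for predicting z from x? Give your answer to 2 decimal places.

n = 7, Σx = 37, Σy = -99.5, Σxy = -885.1, Σx² = 287
Sxx = Σx² − (Σx)²/n = 287 − 195.571429 = 91.428571
Sxy = Σxy − (Σx)(Σy)/n = -885.1 − (-525.928571) = -359.171429
b = Sxy/Sxx = -359.171429/91.428571 = -3.928437
a = ȳ − b·x̄ = -14.214286 − (-3.928437)·5.285714 = 6.550313

6.55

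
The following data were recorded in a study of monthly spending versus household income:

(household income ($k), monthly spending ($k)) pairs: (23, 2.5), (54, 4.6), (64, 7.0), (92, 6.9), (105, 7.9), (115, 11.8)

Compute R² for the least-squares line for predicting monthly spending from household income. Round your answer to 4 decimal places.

n = 6, Σx = 453, Σy = 40.7, Σxy = 3575.2, Σx² = 40255, Σy² = 325.67
Sxx = Σx² − (Σx)²/n = 40255 − 34201.5 = 6053.5
Sxy = Σxy − (Σx)(Σy)/n = 3575.2 − 3072.85 = 502.35
Syy = Σy² − (Σy)²/n = 325.67 − 276.081667 = 49.588333
R² = Sxy²/(Sxx·Syy) = (502.35)²/(6053.5·49.588333) = 0.840672

0.8407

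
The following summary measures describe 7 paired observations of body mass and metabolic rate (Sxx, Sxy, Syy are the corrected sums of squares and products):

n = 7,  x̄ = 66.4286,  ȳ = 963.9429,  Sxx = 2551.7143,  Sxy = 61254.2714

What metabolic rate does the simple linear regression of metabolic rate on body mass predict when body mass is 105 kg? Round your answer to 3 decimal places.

1889.855

b = Sxy/Sxx = 61254.2714/2551.7143 = 24.005145
a = ȳ − b·x̄ = 963.9429 − 24.005145·66.4286 = -630.685266
ŷ(105) = a + b·105 = -630.685266 + 24.005145·105 = 1889.854944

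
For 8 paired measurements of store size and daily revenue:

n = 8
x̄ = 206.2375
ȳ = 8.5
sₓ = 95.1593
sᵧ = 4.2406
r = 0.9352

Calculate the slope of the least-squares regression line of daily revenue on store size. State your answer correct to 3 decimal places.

0.042

b = r · sᵧ/sₓ = 0.9352 · 4.2406/95.1593 = 0.041675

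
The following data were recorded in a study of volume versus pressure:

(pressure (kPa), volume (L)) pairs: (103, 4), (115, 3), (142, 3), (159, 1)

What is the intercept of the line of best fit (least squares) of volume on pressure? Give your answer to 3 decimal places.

8.455

n = 4, Σx = 519, Σy = 11, Σxy = 1342, Σx² = 69279
Sxx = Σx² − (Σx)²/n = 69279 − 67340.25 = 1938.75
Sxy = Σxy − (Σx)(Σy)/n = 1342 − 1427.25 = -85.25
b = Sxy/Sxx = -85.25/1938.75 = -0.043972
a = ȳ − b·x̄ = 2.75 − (-0.043972)·129.75 = 8.455319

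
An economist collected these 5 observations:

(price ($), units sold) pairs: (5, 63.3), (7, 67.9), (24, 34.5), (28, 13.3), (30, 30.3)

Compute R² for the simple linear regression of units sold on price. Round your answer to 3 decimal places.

n = 5, Σx = 94, Σy = 209.3, Σxy = 2901.2, Σx² = 2334, Σy² = 10902.53
Sxx = Σx² − (Σx)²/n = 2334 − 1767.2 = 566.8
Sxy = Σxy − (Σx)(Σy)/n = 2901.2 − 3934.84 = -1033.64
Syy = Σy² − (Σy)²/n = 10902.53 − 8761.298 = 2141.232
R² = Sxy²/(Sxx·Syy) = (-1033.64)²/(566.8·2141.232) = 0.880329

0.880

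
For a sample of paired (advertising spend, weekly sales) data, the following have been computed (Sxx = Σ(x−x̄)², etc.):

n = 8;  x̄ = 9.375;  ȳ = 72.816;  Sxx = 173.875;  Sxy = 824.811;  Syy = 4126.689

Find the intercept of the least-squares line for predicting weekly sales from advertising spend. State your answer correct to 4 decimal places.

28.3438

b = Sxy/Sxx = 824.811/173.875 = 4.743701
a = ȳ − b·x̄ = 72.816 − 4.743701·9.375 = 28.343804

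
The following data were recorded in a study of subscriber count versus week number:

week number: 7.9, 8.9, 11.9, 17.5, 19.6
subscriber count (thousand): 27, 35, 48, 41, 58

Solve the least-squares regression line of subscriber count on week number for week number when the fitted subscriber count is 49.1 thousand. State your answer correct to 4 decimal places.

n = 5, Σx = 65.8, Σy = 209, Σxy = 2950.3, Σx² = 973.64
Sxx = Σx² − (Σx)²/n = 973.64 − 865.928 = 107.712
Sxy = Σxy − (Σx)(Σy)/n = 2950.3 − 2750.44 = 199.86
b = Sxy/Sxx = 199.86/107.712 = 1.855504
a = ȳ − b·x̄ = 41.8 − 1.855504·13.16 = 17.381573
Set a + b·x = 49.1: x = (49.1 − 17.381573) / 1.855504 = 17.094242

17.0942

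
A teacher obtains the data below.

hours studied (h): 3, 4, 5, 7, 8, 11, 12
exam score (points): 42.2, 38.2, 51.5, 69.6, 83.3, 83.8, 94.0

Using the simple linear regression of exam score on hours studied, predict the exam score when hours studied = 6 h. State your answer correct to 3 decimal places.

n = 7, Σx = 50, Σy = 462.6, Σxy = 3740.3, Σx² = 428
Sxx = Σx² − (Σx)²/n = 428 − 357.142857 = 70.857143
Sxy = Σxy − (Σx)(Σy)/n = 3740.3 − 3304.285714 = 436.014286
b = Sxy/Sxx = 436.014286/70.857143 = 6.153427
a = ȳ − b·x̄ = 66.085714 − 6.153427·7.142857 = 22.132661
ŷ(6) = a + b·6 = 22.132661 + 6.153427·6 = 59.053226

59.053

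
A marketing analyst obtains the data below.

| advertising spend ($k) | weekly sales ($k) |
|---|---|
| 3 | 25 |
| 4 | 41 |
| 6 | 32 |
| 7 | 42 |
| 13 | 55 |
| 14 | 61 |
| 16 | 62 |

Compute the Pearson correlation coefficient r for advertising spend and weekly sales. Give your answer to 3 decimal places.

n = 7, Σx = 63, Σy = 318, Σxy = 3286, Σx² = 731, Σy² = 15684
Sxx = Σx² − (Σx)²/n = 731 − 567 = 164
Sxy = Σxy − (Σx)(Σy)/n = 3286 − 2862 = 424
Syy = Σy² − (Σy)²/n = 15684 − 14446.285714 = 1237.714286
r = Sxy/√(Sxx·Syy) = 424/√(202985.142857) = 424/450.538725 = 0.941096

0.941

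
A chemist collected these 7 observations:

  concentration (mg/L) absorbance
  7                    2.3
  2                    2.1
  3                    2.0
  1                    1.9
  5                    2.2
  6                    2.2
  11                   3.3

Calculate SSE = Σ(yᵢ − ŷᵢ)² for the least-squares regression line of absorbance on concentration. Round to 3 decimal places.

n = 7, Σx = 35, Σy = 16, Σxy = 88.7, Σx² = 245, Σy² = 37.88
Sxx = Σx² − (Σx)²/n = 245 − 175 = 70
Sxy = Σxy − (Σx)(Σy)/n = 88.7 − 80 = 8.7
Syy = Σy² − (Σy)²/n = 37.88 − 36.571429 = 1.308571
b = Sxy/Sxx = 8.7/70 = 0.124286
SSE = Syy − b·Sxy = 1.308571 − 0.124286·8.7 = 0.227286

0.227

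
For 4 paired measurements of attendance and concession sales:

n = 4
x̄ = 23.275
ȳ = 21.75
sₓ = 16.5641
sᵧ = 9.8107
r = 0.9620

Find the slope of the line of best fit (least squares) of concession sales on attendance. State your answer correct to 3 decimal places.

0.570

b = r · sᵧ/sₓ = 0.962 · 9.8107/16.5641 = 0.569780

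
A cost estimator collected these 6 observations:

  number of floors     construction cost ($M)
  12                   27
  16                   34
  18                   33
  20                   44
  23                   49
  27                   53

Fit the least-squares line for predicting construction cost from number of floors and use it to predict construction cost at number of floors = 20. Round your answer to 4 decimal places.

n = 6, Σx = 116, Σy = 240, Σxy = 4900, Σx² = 2382
Sxx = Σx² − (Σx)²/n = 2382 − 2242.666667 = 139.333333
Sxy = Σxy − (Σx)(Σy)/n = 4900 − 4640 = 260
b = Sxy/Sxx = 260/139.333333 = 1.866029
a = ȳ − b·x̄ = 40 − 1.866029·19.333333 = 3.923445
ŷ(20) = a + b·20 = 3.923445 + 1.866029·20 = 41.244019

41.2440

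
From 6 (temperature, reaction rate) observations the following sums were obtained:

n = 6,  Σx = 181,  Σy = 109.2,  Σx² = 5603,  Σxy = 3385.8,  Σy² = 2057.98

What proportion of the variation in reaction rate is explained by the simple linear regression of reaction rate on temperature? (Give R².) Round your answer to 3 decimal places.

0.833

Sxx = Σx² − (Σx)²/n = 5603 − 5460.166667 = 142.833333
Sxy = Σxy − (Σx)(Σy)/n = 3385.8 − 3294.2 = 91.6
Syy = Σy² − (Σy)²/n = 2057.98 − 1987.44 = 70.54
R² = Sxy²/(Sxx·Syy) = (91.6)²/(142.833333·70.54) = 0.832772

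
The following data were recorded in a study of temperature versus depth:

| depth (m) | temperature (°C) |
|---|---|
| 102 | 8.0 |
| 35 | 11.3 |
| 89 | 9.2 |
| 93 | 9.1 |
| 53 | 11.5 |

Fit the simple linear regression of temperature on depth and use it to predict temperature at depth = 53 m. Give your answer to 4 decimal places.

10.8924

n = 5, Σx = 372, Σy = 49.1, Σxy = 3486.1, Σx² = 31008
Sxx = Σx² − (Σx)²/n = 31008 − 27676.8 = 3331.2
Sxy = Σxy − (Σx)(Σy)/n = 3486.1 − 3653.04 = -166.94
b = Sxy/Sxx = -166.94/3331.2 = -0.050114
a = ȳ − b·x̄ = 9.82 − (-0.050114)·74.4 = 13.548487
ŷ(53) = a + b·53 = 13.548487 + (-0.050114)·53 = 10.892441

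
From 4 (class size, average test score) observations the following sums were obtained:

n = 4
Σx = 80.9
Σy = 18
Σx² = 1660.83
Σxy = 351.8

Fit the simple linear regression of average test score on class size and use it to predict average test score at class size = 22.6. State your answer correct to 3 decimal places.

Sxx = Σx² − (Σx)²/n = 1660.83 − 1636.2025 = 24.6275
Sxy = Σxy − (Σx)(Σy)/n = 351.8 − 364.05 = -12.25
b = Sxy/Sxx = -12.25/24.6275 = -0.497411
a = ȳ − b·x̄ = 4.5 − (-0.497411)·20.225 = 14.560146
ŷ(22.6) = a + b·22.6 = 14.560146 + (-0.497411)·22.6 = 3.318648

3.319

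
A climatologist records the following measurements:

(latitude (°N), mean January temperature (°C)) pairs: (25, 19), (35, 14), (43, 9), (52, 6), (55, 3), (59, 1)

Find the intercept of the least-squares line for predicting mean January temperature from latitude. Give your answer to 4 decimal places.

32.0825

n = 6, Σx = 269, Σy = 52, Σxy = 1888, Σx² = 12909
Sxx = Σx² − (Σx)²/n = 12909 − 12060.166667 = 848.833333
Sxy = Σxy − (Σx)(Σy)/n = 1888 − 2331.333333 = -443.333333
b = Sxy/Sxx = -443.333333/848.833333 = -0.522285
a = ȳ − b·x̄ = 8.666667 − (-0.522285)·44.833333 = 32.082466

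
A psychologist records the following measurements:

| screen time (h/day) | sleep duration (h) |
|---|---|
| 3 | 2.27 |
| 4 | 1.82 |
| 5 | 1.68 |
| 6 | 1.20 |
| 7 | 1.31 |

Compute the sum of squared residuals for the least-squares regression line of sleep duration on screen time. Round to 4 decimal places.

0.0870

n = 5, Σx = 25, Σy = 8.28, Σxy = 38.86, Σx² = 135, Σy² = 14.4438
Sxx = Σx² − (Σx)²/n = 135 − 125 = 10
Sxy = Σxy − (Σx)(Σy)/n = 38.86 − 41.4 = -2.54
Syy = Σy² − (Σy)²/n = 14.4438 − 13.71168 = 0.73212
b = Sxy/Sxx = -2.54/10 = -0.254
SSE = Syy − b·Sxy = 0.73212 − (-0.254)·(-2.54) = 0.08696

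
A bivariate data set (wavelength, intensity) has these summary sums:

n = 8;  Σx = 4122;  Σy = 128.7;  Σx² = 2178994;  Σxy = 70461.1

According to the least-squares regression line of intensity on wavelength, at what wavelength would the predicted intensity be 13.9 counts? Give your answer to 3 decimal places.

486.178

Sxx = Σx² − (Σx)²/n = 2178994 − 2123860.5 = 55133.5
Sxy = Σxy − (Σx)(Σy)/n = 70461.1 − 66312.675 = 4148.425
b = Sxy/Sxx = 4148.425/55133.5 = 0.075243
a = ȳ − b·x̄ = 16.0875 − 0.075243·515.25 = -22.681596
Set a + b·x = 13.9: x = (13.9 − (-22.681596)) / 0.075243 = 486.177634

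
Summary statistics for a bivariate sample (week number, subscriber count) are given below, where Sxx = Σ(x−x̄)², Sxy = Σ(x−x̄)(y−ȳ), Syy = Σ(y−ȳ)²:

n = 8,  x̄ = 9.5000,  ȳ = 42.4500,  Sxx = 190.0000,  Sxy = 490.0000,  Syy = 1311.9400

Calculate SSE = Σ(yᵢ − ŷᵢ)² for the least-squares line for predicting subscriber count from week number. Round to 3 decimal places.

b = Sxy/Sxx = 490/190 = 2.578947
SSE = Syy − b·Sxy = 1311.94 − 2.578947·490 = 48.255789

48.256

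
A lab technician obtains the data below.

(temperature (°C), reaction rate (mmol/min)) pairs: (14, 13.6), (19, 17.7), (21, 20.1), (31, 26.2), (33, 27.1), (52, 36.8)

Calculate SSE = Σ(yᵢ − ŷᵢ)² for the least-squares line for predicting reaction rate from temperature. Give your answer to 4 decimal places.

5.3460

n = 6, Σx = 170, Σy = 141.5, Σxy = 4568.9, Σx² = 5752, Σy² = 3677.35
Sxx = Σx² − (Σx)²/n = 5752 − 4816.666667 = 935.333333
Sxy = Σxy − (Σx)(Σy)/n = 4568.9 − 4009.166667 = 559.733333
Syy = Σy² − (Σy)²/n = 3677.35 − 3337.041667 = 340.308333
b = Sxy/Sxx = 559.733333/935.333333 = 0.598432
SSE = Syy − b·Sxy = 340.308333 − 0.598432·559.733333 = 5.346033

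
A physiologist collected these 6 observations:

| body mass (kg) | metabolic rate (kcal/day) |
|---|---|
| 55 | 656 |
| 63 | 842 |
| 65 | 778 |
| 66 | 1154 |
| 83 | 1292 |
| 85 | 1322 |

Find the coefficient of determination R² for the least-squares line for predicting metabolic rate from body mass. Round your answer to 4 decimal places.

n = 6, Σx = 417, Σy = 6044, Σxy = 435466, Σx² = 29689, Σy² = 6493248
Sxx = Σx² − (Σx)²/n = 29689 − 28981.5 = 707.5
Sxy = Σxy − (Σx)(Σy)/n = 435466 − 420058 = 15408
Syy = Σy² − (Σy)²/n = 6493248 − 6088322.666667 = 404925.333333
R² = Sxy²/(Sxx·Syy) = (15408)²/(707.5·404925.333333) = 0.828688

0.8287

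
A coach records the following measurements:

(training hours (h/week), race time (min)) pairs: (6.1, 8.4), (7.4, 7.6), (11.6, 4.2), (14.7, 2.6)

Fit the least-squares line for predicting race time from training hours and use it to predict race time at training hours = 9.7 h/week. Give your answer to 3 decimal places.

5.874

n = 4, Σx = 39.8, Σy = 22.8, Σxy = 194.42, Σx² = 442.62
Sxx = Σx² − (Σx)²/n = 442.62 − 396.01 = 46.61
Sxy = Σxy − (Σx)(Σy)/n = 194.42 − 226.86 = -32.44
b = Sxy/Sxx = -32.44/46.61 = -0.695988
a = ȳ − b·x̄ = 5.7 − (-0.695988)·9.95 = 12.625080
ŷ(9.7) = a + b·9.7 = 12.625080 + (-0.695988)·9.7 = 5.873997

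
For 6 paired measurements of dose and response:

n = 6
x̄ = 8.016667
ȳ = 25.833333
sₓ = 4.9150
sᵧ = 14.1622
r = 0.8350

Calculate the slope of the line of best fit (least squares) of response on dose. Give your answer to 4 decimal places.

2.4060

b = r · sᵧ/sₓ = 0.835 · 14.1622/4.915 = 2.405989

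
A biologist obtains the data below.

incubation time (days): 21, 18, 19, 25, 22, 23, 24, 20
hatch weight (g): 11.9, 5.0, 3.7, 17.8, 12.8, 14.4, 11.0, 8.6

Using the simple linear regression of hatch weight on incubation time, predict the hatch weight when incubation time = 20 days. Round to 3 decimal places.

n = 8, Σx = 172, Σy = 85.2, Σxy = 1904, Σx² = 3740
Sxx = Σx² − (Σx)²/n = 3740 − 3698 = 42
Sxy = Σxy − (Σx)(Σy)/n = 1904 − 1831.8 = 72.2
b = Sxy/Sxx = 72.2/42 = 1.719048
a = ȳ − b·x̄ = 10.65 − 1.719048·21.5 = -26.309524
ŷ(20) = a + b·20 = -26.309524 + 1.719048·20 = 8.071429

8.071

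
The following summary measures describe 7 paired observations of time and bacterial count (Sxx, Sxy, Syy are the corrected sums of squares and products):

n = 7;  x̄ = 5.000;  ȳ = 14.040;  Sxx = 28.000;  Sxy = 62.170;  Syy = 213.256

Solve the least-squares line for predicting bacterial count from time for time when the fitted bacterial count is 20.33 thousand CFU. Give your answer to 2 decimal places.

7.83

b = Sxy/Sxx = 62.17/28 = 2.220357
a = ȳ − b·x̄ = 14.04 − 2.220357·5 = 2.938214
Set a + b·x = 20.33: x = (20.33 − 2.938214) / 2.220357 = 7.832878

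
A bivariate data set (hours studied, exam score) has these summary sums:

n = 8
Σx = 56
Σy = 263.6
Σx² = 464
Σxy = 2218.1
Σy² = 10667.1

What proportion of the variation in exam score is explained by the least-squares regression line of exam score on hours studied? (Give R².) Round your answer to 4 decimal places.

0.9747

Sxx = Σx² − (Σx)²/n = 464 − 392 = 72
Sxy = Σxy − (Σx)(Σy)/n = 2218.1 − 1845.2 = 372.9
Syy = Σy² − (Σy)²/n = 10667.1 − 8685.62 = 1981.48
R² = Sxy²/(Sxx·Syy) = (372.9)²/(72·1981.48) = 0.974681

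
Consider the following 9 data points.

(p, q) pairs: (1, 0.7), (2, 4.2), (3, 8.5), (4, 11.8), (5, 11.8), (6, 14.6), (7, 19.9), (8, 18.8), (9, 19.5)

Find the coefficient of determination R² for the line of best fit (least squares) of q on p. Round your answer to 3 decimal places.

n = 9, Σx = 45, Σy = 109.8, Σxy = 693.6, Σx² = 285, Σy² = 1711.72
Sxx = Σx² − (Σx)²/n = 285 − 225 = 60
Sxy = Σxy − (Σx)(Σy)/n = 693.6 − 549 = 144.6
Syy = Σy² − (Σy)²/n = 1711.72 − 1339.56 = 372.16
R² = Sxy²/(Sxx·Syy) = (144.6)²/(60·372.16) = 0.936388

0.936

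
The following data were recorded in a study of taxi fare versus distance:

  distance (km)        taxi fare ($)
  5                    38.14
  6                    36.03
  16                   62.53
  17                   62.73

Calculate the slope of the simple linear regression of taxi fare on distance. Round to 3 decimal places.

n = 4, Σx = 44, Σy = 199.43, Σxy = 2473.77, Σx² = 606
Sxx = Σx² − (Σx)²/n = 606 − 484 = 122
Sxy = Σxy − (Σx)(Σy)/n = 2473.77 − 2193.73 = 280.04
b = Sxy/Sxx = 280.04/122 = 2.295410

2.295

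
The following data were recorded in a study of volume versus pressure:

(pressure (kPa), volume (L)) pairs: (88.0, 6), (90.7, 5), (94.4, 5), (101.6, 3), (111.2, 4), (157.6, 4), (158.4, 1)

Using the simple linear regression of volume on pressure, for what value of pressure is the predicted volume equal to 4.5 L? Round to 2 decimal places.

n = 7, Σx = 801.9, Σy = 28, Σxy = 2991.9, Σx² = 97498.17
Sxx = Σx² − (Σx)²/n = 97498.17 − 91863.372857 = 5634.797143
Sxy = Σxy − (Σx)(Σy)/n = 2991.9 − 3207.6 = -215.7
b = Sxy/Sxx = -215.7/5634.797143 = -0.038280
a = ȳ − b·x̄ = 4 − (-0.038280)·114.557143 = 8.385247
Set a + b·x = 4.5: x = (4.5 − 8.385247) / (-0.038280) = 101.495490

101.50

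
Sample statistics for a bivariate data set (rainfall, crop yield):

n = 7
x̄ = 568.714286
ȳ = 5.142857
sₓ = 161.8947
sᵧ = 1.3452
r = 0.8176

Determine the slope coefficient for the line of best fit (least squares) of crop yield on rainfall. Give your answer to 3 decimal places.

b = r · sᵧ/sₓ = 0.8176 · 1.3452/161.8947 = 0.006794

0.007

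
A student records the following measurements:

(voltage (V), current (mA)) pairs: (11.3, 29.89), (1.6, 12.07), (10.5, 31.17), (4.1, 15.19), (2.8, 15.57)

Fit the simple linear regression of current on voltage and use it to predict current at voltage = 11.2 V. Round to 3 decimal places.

n = 5, Σx = 30.3, Σy = 103.89, Σxy = 790.229, Σx² = 265.15
Sxx = Σx² − (Σx)²/n = 265.15 − 183.618 = 81.532
Sxy = Σxy − (Σx)(Σy)/n = 790.229 − 629.5734 = 160.6556
b = Sxy/Sxx = 160.6556/81.532 = 1.970461
a = ȳ − b·x̄ = 20.778 − 1.970461·6.06 = 8.837008
ŷ(11.2) = a + b·11.2 = 8.837008 + 1.970461·11.2 = 30.906168

30.906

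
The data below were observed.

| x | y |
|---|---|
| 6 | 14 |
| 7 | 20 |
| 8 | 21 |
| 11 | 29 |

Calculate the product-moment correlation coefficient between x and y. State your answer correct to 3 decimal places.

n = 4, Σx = 32, Σy = 84, Σxy = 711, Σx² = 270, Σy² = 1878
Sxx = Σx² − (Σx)²/n = 270 − 256 = 14
Sxy = Σxy − (Σx)(Σy)/n = 711 − 672 = 39
Syy = Σy² − (Σy)²/n = 1878 − 1764 = 114
r = Sxy/√(Sxx·Syy) = 39/√(1596) = 39/39.949969 = 0.976221

0.976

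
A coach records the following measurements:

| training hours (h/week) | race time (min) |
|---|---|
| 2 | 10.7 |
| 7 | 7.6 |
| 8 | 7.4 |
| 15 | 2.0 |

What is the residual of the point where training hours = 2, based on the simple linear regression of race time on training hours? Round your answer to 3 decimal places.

-0.258

n = 4, Σx = 32, Σy = 27.7, Σxy = 163.8, Σx² = 342
Sxx = Σx² − (Σx)²/n = 342 − 256 = 86
Sxy = Σxy − (Σx)(Σy)/n = 163.8 − 221.6 = -57.8
b = Sxy/Sxx = -57.8/86 = -0.672093
a = ȳ − b·x̄ = 6.925 − (-0.672093)·8 = 12.301744
ŷ(2) = 12.301744 + (-0.672093)·2 = 10.957558
residual = y − ŷ = 10.7 − 10.957558 = -0.257558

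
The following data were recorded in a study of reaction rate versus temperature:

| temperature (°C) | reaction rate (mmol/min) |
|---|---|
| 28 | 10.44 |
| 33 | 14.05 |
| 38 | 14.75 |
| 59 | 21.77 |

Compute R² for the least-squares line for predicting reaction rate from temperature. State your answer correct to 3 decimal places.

0.973

n = 4, Σx = 158, Σy = 61.01, Σxy = 2600.9, Σx² = 6798, Σy² = 997.8915
Sxx = Σx² − (Σx)²/n = 6798 − 6241 = 557
Sxy = Σxy − (Σx)(Σy)/n = 2600.9 − 2409.895 = 191.005
Syy = Σy² − (Σy)²/n = 997.8915 − 930.555025 = 67.336475
R² = Sxy²/(Sxx·Syy) = (191.005)²/(557·67.336475) = 0.972711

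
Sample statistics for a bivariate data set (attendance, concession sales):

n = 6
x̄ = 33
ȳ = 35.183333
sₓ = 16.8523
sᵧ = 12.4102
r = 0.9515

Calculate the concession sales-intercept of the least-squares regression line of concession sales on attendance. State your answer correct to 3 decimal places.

b = r · sᵧ/sₓ = 0.9515 · 12.4102/16.8523 = 0.700694
a = ȳ − b·x̄ = 35.183333 − 0.700694·33 = 12.060431

12.060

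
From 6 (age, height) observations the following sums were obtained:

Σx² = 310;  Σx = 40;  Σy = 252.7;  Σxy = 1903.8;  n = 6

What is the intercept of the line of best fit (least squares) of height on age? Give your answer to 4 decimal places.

8.4038

Sxx = Σx² − (Σx)²/n = 310 − 266.666667 = 43.333333
Sxy = Σxy − (Σx)(Σy)/n = 1903.8 − 1684.666667 = 219.133333
b = Sxy/Sxx = 219.133333/43.333333 = 5.056923
a = ȳ − b·x̄ = 42.116667 − 5.056923·6.666667 = 8.403846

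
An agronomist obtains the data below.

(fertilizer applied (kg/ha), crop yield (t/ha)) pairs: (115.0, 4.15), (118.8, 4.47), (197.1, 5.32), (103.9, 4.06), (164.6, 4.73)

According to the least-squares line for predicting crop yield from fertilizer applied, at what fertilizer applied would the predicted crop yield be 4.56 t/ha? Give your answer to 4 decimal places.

n = 5, Σx = 699.4, Σy = 22.73, Σxy = 3257.25, Σx² = 104075.22
Sxx = Σx² − (Σx)²/n = 104075.22 − 97832.072 = 6243.148
Sxy = Σxy − (Σx)(Σy)/n = 3257.25 − 3179.4724 = 77.7776
b = Sxy/Sxx = 77.7776/6243.148 = 0.012458
a = ȳ − b·x̄ = 4.546 − 0.012458·139.88 = 2.803365
Set a + b·x = 4.56: x = (4.56 − 2.803365) / 0.012458 = 141.003769

141.0038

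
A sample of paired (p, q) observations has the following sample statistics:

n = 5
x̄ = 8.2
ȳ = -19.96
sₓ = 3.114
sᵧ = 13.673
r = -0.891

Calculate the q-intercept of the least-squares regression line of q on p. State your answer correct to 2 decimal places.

12.12

b = r · sᵧ/sₓ = -0.891 · 13.673/3.114 = -3.912217
a = ȳ − b·x̄ = -19.96 − (-3.912217)·8.2 = 12.120177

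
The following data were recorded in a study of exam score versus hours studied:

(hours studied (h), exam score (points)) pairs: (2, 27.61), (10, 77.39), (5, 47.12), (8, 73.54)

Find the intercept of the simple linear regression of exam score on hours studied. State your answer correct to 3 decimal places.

n = 4, Σx = 25, Σy = 225.66, Σxy = 1653.04, Σx² = 193
Sxx = Σx² − (Σx)²/n = 193 − 156.25 = 36.75
Sxy = Σxy − (Σx)(Σy)/n = 1653.04 − 1410.375 = 242.665
b = Sxy/Sxx = 242.665/36.75 = 6.603129
a = ȳ − b·x̄ = 56.415 − 6.603129·6.25 = 15.145442

15.145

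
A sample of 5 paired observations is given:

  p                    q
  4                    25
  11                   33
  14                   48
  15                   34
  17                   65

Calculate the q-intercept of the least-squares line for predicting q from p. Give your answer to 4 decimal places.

11.4494

n = 5, Σx = 61, Σy = 205, Σxy = 2750, Σx² = 847
Sxx = Σx² − (Σx)²/n = 847 − 744.2 = 102.8
Sxy = Σxy − (Σx)(Σy)/n = 2750 − 2501 = 249
b = Sxy/Sxx = 249/102.8 = 2.422179
a = ȳ − b·x̄ = 41 − 2.422179·12.2 = 11.449416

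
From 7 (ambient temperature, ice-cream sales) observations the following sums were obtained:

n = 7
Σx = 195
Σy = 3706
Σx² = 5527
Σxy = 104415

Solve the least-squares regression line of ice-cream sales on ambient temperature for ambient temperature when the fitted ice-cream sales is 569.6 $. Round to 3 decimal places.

Sxx = Σx² − (Σx)²/n = 5527 − 5432.142857 = 94.857143
Sxy = Σxy − (Σx)(Σy)/n = 104415 − 103238.571429 = 1176.428571
b = Sxy/Sxx = 1176.428571/94.857143 = 12.402108
a = ȳ − b·x̄ = 529.428571 − 12.402108·27.857143 = 183.941265
Set a + b·x = 569.6: x = (569.6 − 183.941265) / 12.402108 = 31.096223

31.096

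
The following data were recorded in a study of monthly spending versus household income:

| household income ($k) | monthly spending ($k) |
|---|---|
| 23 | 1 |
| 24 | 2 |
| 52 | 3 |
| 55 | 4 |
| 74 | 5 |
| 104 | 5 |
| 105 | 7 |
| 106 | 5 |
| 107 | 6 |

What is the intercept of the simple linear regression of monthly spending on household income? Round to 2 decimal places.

0.57

n = 9, Σx = 650, Σy = 38, Σxy = 3244, Σx² = 56836
Sxx = Σx² − (Σx)²/n = 56836 − 46944.444444 = 9891.555556
Sxy = Σxy − (Σx)(Σy)/n = 3244 − 2744.444444 = 499.555556
b = Sxy/Sxx = 499.555556/9891.555556 = 0.050503
a = ȳ − b·x̄ = 4.222222 − 0.050503·72.222222 = 0.574766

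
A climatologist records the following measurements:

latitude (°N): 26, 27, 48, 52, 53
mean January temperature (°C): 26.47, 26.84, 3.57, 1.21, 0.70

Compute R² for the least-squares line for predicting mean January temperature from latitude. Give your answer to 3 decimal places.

n = 5, Σx = 206, Σy = 58.79, Σxy = 1684.28, Σx² = 9222, Σy² = 1435.7455
Sxx = Σx² − (Σx)²/n = 9222 − 8487.2 = 734.8
Sxy = Σxy − (Σx)(Σy)/n = 1684.28 − 2422.148 = -737.868
Syy = Σy² − (Σy)²/n = 1435.7455 − 691.25282 = 744.49268
R² = Sxy²/(Sxx·Syy) = (-737.868)²/(734.8·744.49268) = 0.995240

0.995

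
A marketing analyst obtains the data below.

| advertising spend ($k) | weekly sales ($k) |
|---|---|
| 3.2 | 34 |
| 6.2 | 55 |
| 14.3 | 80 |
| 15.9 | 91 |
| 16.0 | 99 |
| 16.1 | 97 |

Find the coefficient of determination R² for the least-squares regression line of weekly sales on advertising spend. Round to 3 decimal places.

n = 6, Σx = 71.7, Σy = 456, Σxy = 6186.4, Σx² = 1021.19, Σy² = 38072
Sxx = Σx² − (Σx)²/n = 1021.19 − 856.815 = 164.375
Sxy = Σxy − (Σx)(Σy)/n = 6186.4 − 5449.2 = 737.2
Syy = Σy² − (Σy)²/n = 38072 − 34656 = 3416
R² = Sxy²/(Sxx·Syy) = (737.2)²/(164.375·3416) = 0.967870

0.968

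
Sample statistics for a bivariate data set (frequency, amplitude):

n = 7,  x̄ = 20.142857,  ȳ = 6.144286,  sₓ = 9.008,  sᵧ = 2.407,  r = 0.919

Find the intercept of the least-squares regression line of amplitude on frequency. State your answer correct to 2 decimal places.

1.20

b = r · sᵧ/sₓ = 0.919 · 2.407/9.008 = 0.245563
a = ȳ − b·x̄ = 6.144286 − 0.245563·20.142857 = 1.197942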